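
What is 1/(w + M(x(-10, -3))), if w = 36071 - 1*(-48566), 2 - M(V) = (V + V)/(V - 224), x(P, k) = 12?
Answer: 53/4485873 ≈ 1.1815e-5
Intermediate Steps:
M(V) = 2 - 2*V/(-224 + V) (M(V) = 2 - (V + V)/(V - 224) = 2 - 2*V/(-224 + V))
w = 84637 (w = 36071 + 48566 = 84637)
1/(w + M(x(-10, -3))) = 1/(84637 - 448/(-224 + 12)) = 1/(84637 - 448/(-212)) = 1/(84637 - 448*(-1/212)) = 1/(84637 + 112/53) = 1/(4485873/53) = 53/4485873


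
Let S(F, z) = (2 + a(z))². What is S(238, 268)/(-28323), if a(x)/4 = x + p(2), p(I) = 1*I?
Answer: -1170724/28323 ≈ -41.335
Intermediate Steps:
p(I) = I
a(x) = 8 + 4*x (a(x) = 4*(x + 2) = 4*(2 + x) = 8 + 4*x)
S(F, z) = (10 + 4*z)² (S(F, z) = (2 + (8 + 4*z))² = (10 + 4*z)²)
S(238, 268)/(-28323) = (4*(5 + 2*268)²)/(-28323) = (4*(5 + 536)²)*(-1/28323) = (4*541²)*(-1/28323) = (4*292681)*(-1/28323) = 1170724*(-1/28323) = -1170724/28323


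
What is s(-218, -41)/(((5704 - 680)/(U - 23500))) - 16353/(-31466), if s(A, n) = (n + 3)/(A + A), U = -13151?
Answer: -2000809029/17231285056 ≈ -0.11611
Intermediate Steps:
s(A, n) = (3 + n)/(2*A) (s(A, n) = (3 + n)/((2*A)) = (3 + n)*(1/(2*A)) = (3 + n)/(2*A))
s(-218, -41)/(((5704 - 680)/(U - 23500))) - 16353/(-31466) = ((½)*(3 - 41)/(-218))/(((5704 - 680)/(-13151 - 23500))) - 16353/(-31466) = ((½)*(-1/218)*(-38))/((5024/(-36651))) - 16353*(-1/31466) = 19/(218*((5024*(-1/36651)))) + 16353/31466 = 19/(218*(-5024/36651)) + 16353/31466 = (19/218)*(-36651/5024) + 16353/31466 = -696369/1095232 + 16353/31466 = -2000809029/17231285056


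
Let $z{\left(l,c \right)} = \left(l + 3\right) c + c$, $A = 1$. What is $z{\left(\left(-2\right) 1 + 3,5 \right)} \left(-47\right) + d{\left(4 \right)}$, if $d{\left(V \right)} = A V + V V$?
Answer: $-1155$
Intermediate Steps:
$z{\left(l,c \right)} = c + c \left(3 + l\right)$ ($z{\left(l,c \right)} = \left(3 + l\right) c + c = c \left(3 + l\right) + c = c + c \left(3 + l\right)$)
$d{\left(V \right)} = V + V^{2}$ ($d{\left(V \right)} = 1 V + V V = V + V^{2}$)
$z{\left(\left(-2\right) 1 + 3,5 \right)} \left(-47\right) + d{\left(4 \right)} = 5 \left(4 + \left(\left(-2\right) 1 + 3\right)\right) \left(-47\right) + 4 \left(1 + 4\right) = 5 \left(4 + \left(-2 + 3\right)\right) \left(-47\right) + 4 \cdot 5 = 5 \left(4 + 1\right) \left(-47\right) + 20 = 5 \cdot 5 \left(-47\right) + 20 = 25 \left(-47\right) + 20 = -1175 + 20 = -1155$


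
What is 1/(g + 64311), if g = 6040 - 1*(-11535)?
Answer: 1/81886 ≈ 1.2212e-5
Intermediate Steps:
g = 17575 (g = 6040 + 11535 = 17575)
1/(g + 64311) = 1/(17575 + 64311) = 1/81886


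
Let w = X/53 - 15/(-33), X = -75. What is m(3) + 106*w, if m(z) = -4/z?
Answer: -3404/33 ≈ -103.15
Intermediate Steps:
w = -560/583 (w = -75/53 - 15/(-33) = -75*1/53 - 15*(-1/33) = -75/53 + 5/11 = -560/583 ≈ -0.96055)
m(3) + 106*w = -4/3 + 106*(-560/583) = -4*1/3 - 1120/11 = -4/3 - 1120/11 = -3404/33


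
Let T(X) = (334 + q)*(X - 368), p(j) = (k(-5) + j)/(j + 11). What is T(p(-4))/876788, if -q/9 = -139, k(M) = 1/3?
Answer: -12266315/18412548 ≈ -0.66619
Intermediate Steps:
k(M) = 1/3
q = 1251 (q = -9*(-139) = 1251)
p(j) = (1/3 + j)/(11 + j) (p(j) = (1/3 + j)/(j + 11) = (1/3 + j)/(11 + j))
T(X) = -583280 + 1585*X (T(X) = (334 + 1251)*(X - 368) = 1585*(-368 + X) = -583280 + 1585*X)
T(p(-4))/876788 = (-583280 + 1585*((1/3 - 4)/(11 - 4)))/876788 = (-583280 + 1585*(-11/3/7))*(1/876788) = (-583280 + 1585*((1/7)*(-11/3)))*(1/876788) = (-583280 + 1585*(-11/21))*(1/876788) = (-583280 - 17435/21)*(1/876788) = -12266315/21*1/876788 = -12266315/18412548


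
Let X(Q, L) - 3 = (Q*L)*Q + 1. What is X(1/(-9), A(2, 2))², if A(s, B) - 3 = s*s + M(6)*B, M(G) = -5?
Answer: 11449/729 ≈ 15.705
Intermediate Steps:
A(s, B) = 3 + s² - 5*B (A(s, B) = 3 + (s*s - 5*B) = 3 + (s² - 5*B) = 3 + s² - 5*B)
X(Q, L) = 4 + L*Q² (X(Q, L) = 3 + ((Q*L)*Q + 1) = 3 + ((L*Q)*Q + 1) = 3 + (L*Q² + 1) = 3 + (1 + L*Q²) = 4 + L*Q²)
X(1/(-9), A(2, 2))² = (4 + (3 + 2² - 5*2)*(1/(-9))²)² = (4 + (3 + 4 - 10)*(-⅑)²)² = (4 - 3*1/81)² = (4 - 1/27)² = (107/27)² = 11449/729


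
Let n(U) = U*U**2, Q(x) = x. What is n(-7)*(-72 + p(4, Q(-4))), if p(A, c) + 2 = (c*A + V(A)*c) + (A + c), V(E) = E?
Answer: 36358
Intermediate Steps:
n(U) = U**3
p(A, c) = -2 + A + c + 2*A*c (p(A, c) = -2 + ((c*A + A*c) + (A + c)) = -2 + ((A*c + A*c) + (A + c)) = -2 + (2*A*c + (A + c)) = -2 + (A + c + 2*A*c) = -2 + A + c + 2*A*c)
n(-7)*(-72 + p(4, Q(-4))) = (-7)**3*(-72 + (-2 + 4 - 4 + 2*4*(-4))) = -343*(-72 + (-2 + 4 - 4 - 32)) = -343*(-72 - 34) = -343*(-106) = 36358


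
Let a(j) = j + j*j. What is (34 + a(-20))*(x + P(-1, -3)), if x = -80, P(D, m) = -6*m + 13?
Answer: -20286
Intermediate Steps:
P(D, m) = 13 - 6*m
a(j) = j + j²
(34 + a(-20))*(x + P(-1, -3)) = (34 - 20*(1 - 20))*(-80 + (13 - 6*(-3))) = (34 - 20*(-19))*(-80 + (13 + 18)) = (34 + 380)*(-80 + 31) = 414*(-49) = -20286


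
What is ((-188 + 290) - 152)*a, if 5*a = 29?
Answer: -290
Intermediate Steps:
a = 29/5 (a = (1/5)*29 = 29/5 ≈ 5.8000)
((-188 + 290) - 152)*a = ((-188 + 290) - 152)*(29/5) = (102 - 152)*(29/5) = -50*29/5 = -290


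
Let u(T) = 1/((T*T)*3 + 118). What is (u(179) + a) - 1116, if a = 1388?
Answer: 26177553/96241 ≈ 272.00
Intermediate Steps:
u(T) = 1/(118 + 3*T²) (u(T) = 1/(T²*3 + 118) = 1/(3*T² + 118) = 1/(118 + 3*T²))
(u(179) + a) - 1116 = (1/(118 + 3*179²) + 1388) - 1116 = (1/(118 + 3*32041) + 1388) - 1116 = (1/(118 + 96123) + 1388) - 1116 = (1/96241 + 1388) - 1116 = 133582509/96241 - 1116 = 26177553/96241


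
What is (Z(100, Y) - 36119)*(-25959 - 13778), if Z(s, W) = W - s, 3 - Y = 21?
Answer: 1439949669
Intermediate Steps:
Y = -18 (Y = 3 - 1*21 = 3 - 21 = -18)
(Z(100, Y) - 36119)*(-25959 - 13778) = ((-18 - 1*100) - 36119)*(-25959 - 13778) = ((-18 - 100) - 36119)*(-39737) = (-118 - 36119)*(-39737) = -36237*(-39737) = 1439949669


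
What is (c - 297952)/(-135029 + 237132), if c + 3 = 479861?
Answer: 181906/102103 ≈ 1.7816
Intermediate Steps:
c = 479858 (c = -3 + 479861 = 479858)
(c - 297952)/(-135029 + 237132) = (479858 - 297952)/(-135029 + 237132) = 181906/102103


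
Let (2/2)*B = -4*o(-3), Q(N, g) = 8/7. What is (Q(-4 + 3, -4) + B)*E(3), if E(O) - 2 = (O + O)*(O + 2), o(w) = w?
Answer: 2944/7 ≈ 420.57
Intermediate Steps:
Q(N, g) = 8/7 (Q(N, g) = 8*(⅐) = 8/7)
B = 12 (B = -4*(-3) = 12)
E(O) = 2 + 2*O*(2 + O) (E(O) = 2 + (O + O)*(O + 2) = 2 + (2*O)*(2 + O) = 2 + 2*O*(2 + O))
(Q(-4 + 3, -4) + B)*E(3) = (8/7 + 12)*(2 + 2*3² + 4*3) = 92*(2 + 2*9 + 12)/7 = 92*(2 + 18 + 12)/7 = (92/7)*32 = 2944/7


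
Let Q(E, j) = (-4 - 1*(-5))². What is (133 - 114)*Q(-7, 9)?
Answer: 19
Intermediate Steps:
Q(E, j) = 1 (Q(E, j) = (-4 + 5)² = 1² = 1)
(133 - 114)*Q(-7, 9) = (133 - 114)*1 = 19*1 = 19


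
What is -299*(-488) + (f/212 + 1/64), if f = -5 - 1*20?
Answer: 494933157/3392 ≈ 1.4591e+5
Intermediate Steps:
f = -25 (f = -5 - 20 = -25)
-299*(-488) + (f/212 + 1/64) = -299*(-488) + (-25/212 + 1/64) = 145912 + (-25*1/212 + 1*(1/64)) = 145912 + (-25/212 + 1/64) = 145912 - 347/3392 = 494933157/3392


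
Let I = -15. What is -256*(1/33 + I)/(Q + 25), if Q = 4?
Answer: 126464/957 ≈ 132.15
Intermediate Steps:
-256*(1/33 + I)/(Q + 25) = -256*(1/33 - 15)/(4 + 25) = -256*(1/33 - 15)/29 = -(-126464)/(33*29) = -256*(-494/957) = 126464/957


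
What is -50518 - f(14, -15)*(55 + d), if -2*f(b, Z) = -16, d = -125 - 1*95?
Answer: -49198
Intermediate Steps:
d = -220 (d = -125 - 95 = -220)
f(b, Z) = 8 (f(b, Z) = -1/2*(-16) = 8)
-50518 - f(14, -15)*(55 + d) = -50518 - 8*(55 - 220) = -50518 - 8*(-165) = -50518 - 1*(-1320) = -50518 + 1320 = -49198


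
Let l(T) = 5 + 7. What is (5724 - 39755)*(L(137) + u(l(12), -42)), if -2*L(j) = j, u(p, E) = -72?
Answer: 9562711/2 ≈ 4.7814e+6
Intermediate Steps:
l(T) = 12
L(j) = -j/2
(5724 - 39755)*(L(137) + u(l(12), -42)) = (5724 - 39755)*(-½*137 - 72) = -34031*(-137/2 - 72) = -34031*(-281/2) = 9562711/2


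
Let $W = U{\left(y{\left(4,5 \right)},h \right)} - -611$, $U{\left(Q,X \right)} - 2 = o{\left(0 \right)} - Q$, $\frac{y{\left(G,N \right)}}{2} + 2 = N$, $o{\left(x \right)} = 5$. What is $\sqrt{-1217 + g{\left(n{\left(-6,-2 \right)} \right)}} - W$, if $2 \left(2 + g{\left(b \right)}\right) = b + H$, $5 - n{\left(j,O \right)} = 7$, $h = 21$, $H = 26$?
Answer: $-612 + i \sqrt{1207} \approx -612.0 + 34.742 i$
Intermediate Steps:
$y{\left(G,N \right)} = -4 + 2 N$
$U{\left(Q,X \right)} = 7 - Q$ ($U{\left(Q,X \right)} = 2 - \left(-5 + Q\right) = 7 - Q$)
$n{\left(j,O \right)} = -2$ ($n{\left(j,O \right)} = 5 - 7 = -2$)
$W = 612$ ($W = \left(7 - \left(-4 + 2 \cdot 5\right)\right) - -611 = \left(7 - \left(-4 + 10\right)\right) + 611 = \left(7 - 6\right) + 611 = 1 + 611 = 612$)
$g{\left(b \right)} = 11 + \frac{b}{2}$ ($g{\left(b \right)} = -2 + \frac{b + 26}{2} = -2 + \frac{26 + b}{2} = -2 + \left(13 + \frac{b}{2}\right) = 11 + \frac{b}{2}$)
$\sqrt{-1217 + g{\left(n{\left(-6,-2 \right)} \right)}} - W = \sqrt{-1217 + \left(11 + \frac{1}{2} \left(-2\right)\right)} - 612 = \sqrt{-1217 + \left(11 - 1\right)} - 612 = \sqrt{-1217 + 10} - 612 = \sqrt{-1207} - 612 = i \sqrt{1207} - 612 = -612 + i \sqrt{1207}$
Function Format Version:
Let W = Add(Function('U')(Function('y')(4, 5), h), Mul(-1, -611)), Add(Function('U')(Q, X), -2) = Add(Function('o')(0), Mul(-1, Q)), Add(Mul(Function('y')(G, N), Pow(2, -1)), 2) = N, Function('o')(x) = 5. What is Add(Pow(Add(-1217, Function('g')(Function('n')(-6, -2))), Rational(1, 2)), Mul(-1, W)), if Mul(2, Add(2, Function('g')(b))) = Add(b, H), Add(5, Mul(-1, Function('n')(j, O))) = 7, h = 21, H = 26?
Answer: Add(-612, Mul(I, Pow(1207, Rational(1, 2)))) ≈ Add(-612.00, Mul(34.742, I))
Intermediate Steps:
Function('y')(G, N) = Add(-4, Mul(2, N))
Function('U')(Q, X) = Add(7, Mul(-1, Q)) (Function('U')(Q, X) = Add(2, Add(5, Mul(-1, Q))) = Add(7, Mul(-1, Q)))
Function('n')(j, O) = -2 (Function('n')(j, O) = Add(5, Mul(-1, 7)) = Add(5, -7) = -2)
W = 612 (W = Add(Add(7, Mul(-1, Add(-4, Mul(2, 5)))), Mul(-1, -611)) = Add(Add(7, Mul(-1, Add(-4, 10))), 611) = Add(Add(7, Mul(-1, 6)), 611) = Add(Add(7, -6), 611) = Add(1, 611) = 612)
Function('g')(b) = Add(11, Mul(Rational(1, 2), b)) (Function('g')(b) = Add(-2, Mul(Rational(1, 2), Add(b, 26))) = Add(-2, Mul(Rational(1, 2), Add(26, b))) = Add(-2, Add(13, Mul(Rational(1, 2), b))) = Add(11, Mul(Rational(1, 2), b)))
Add(Pow(Add(-1217, Function('g')(Function('n')(-6, -2))), Rational(1, 2)), Mul(-1, W)) = Add(Pow(Add(-1217, Add(11, Mul(Rational(1, 2), -2))), Rational(1, 2)), Mul(-1, 612)) = Add(Pow(Add(-1217, Add(11, -1)), Rational(1, 2)), -612) = Add(Pow(Add(-1217, 10), Rational(1, 2)), -612) = Add(Pow(-1207, Rational(1, 2)), -612) = Add(Mul(I, Pow(1207, Rational(1, 2))), -612) = Add(-612, Mul(I, Pow(1207, Rational(1, 2))))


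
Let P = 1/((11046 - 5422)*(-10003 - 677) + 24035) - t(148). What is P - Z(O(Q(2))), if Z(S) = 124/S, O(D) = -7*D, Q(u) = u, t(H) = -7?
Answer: 6664471628/420281995 ≈ 15.857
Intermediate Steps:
P = 420281994/60040285 (P = 1/((11046 - 5422)*(-10003 - 677) + 24035) - 1*(-7) = 1/(5624*(-10680) + 24035) + 7 = 1/(-60064320 + 24035) + 7 = 1/(-60040285) + 7 = -1/60040285 + 7 = 420281994/60040285 ≈ 7.0000)
P - Z(O(Q(2))) = 420281994/60040285 - 124/((-7*2)) = 420281994/60040285 - 124/(-14) = 420281994/60040285 - 124*(-1)/14 = 420281994/60040285 - 1*(-62/7) = 420281994/60040285 + 62/7 = 6664471628/420281995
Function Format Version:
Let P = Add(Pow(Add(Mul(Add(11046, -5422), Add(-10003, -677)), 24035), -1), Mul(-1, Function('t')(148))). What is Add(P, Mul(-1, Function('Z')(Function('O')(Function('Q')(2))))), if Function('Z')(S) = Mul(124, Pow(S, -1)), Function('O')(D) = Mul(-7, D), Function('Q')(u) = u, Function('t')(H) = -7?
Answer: Rational(6664471628, 420281995) ≈ 15.857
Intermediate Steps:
P = Rational(420281994, 60040285) (P = Add(Pow(Add(Mul(Add(11046, -5422), Add(-10003, -677)), 24035), -1), Mul(-1, -7)) = Add(Pow(Add(Mul(5624, -10680), 24035), -1), 7) = Add(Pow(Add(-60064320, 24035), -1), 7) = Add(Pow(-60040285, -1), 7) = Add(Rational(-1, 60040285), 7) = Rational(420281994, 60040285) ≈ 7.0000)
Add(P, Mul(-1, Function('Z')(Function('O')(Function('Q')(2))))) = Add(Rational(420281994, 60040285), Mul(-1, Mul(124, Pow(Mul(-7, 2), -1)))) = Add(Rational(420281994, 60040285), Mul(-1, Mul(124, Pow(-14, -1)))) = Add(Rational(420281994, 60040285), Mul(-1, Mul(124, Rational(-1, 14)))) = Add(Rational(420281994, 60040285), Mul(-1, Rational(-62, 7))) = Add(Rational(420281994, 60040285), Rational(62, 7)) = Rational(6664471628, 420281995)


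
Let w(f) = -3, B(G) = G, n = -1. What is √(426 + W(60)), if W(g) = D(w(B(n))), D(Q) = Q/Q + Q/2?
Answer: √1702/2 ≈ 20.628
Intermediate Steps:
D(Q) = 1 + Q/2 (D(Q) = 1 + Q*(½) = 1 + Q/2)
W(g) = -½ (W(g) = 1 + (½)*(-3) = 1 - 3/2 = -½)
√(426 + W(60)) = √(426 - ½) = √(851/2) = √1702/2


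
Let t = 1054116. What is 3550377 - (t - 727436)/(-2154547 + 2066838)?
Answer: 311400342973/87709 ≈ 3.5504e+6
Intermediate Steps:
3550377 - (t - 727436)/(-2154547 + 2066838) = 3550377 - (1054116 - 727436)/(-2154547 + 2066838) = 3550377 - 326680/(-87709) = 3550377 - 326680*(-1)/87709 = 3550377 - 1*(-326680/87709) = 3550377 + 326680/87709 = 311400342973/87709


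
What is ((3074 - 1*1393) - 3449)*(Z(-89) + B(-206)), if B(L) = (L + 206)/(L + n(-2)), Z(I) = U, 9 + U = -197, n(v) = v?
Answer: 364208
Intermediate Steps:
U = -206 (U = -9 - 197 = -206)
Z(I) = -206
B(L) = (206 + L)/(-2 + L) (B(L) = (L + 206)/(L - 2) = (206 + L)/(-2 + L))
((3074 - 1*1393) - 3449)*(Z(-89) + B(-206)) = ((3074 - 1*1393) - 3449)*(-206 + (206 - 206)/(-2 - 206)) = ((3074 - 1393) - 3449)*(-206 + 0/(-208)) = (1681 - 3449)*(-206 - 1/208*0) = -1768*(-206 + 0) = -1768*(-206) = 364208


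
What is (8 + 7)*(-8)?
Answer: -120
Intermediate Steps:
(8 + 7)*(-8) = 15*(-8) = -120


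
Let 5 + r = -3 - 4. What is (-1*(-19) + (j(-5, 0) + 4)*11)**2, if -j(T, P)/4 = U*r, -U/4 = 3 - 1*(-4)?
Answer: 216707841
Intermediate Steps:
U = -28 (U = -4*(3 - 1*(-4)) = -4*(3 + 4) = -4*7 = -28)
r = -12 (r = -5 + (-3 - 4) = -5 - 7 = -12)
j(T, P) = -1344 (j(T, P) = -(-112)*(-12) = -4*336 = -1344)
(-1*(-19) + (j(-5, 0) + 4)*11)**2 = (-1*(-19) + (-1344 + 4)*11)**2 = (19 - 1340*11)**2 = (19 - 14740)**2 = (-14721)**2 = 216707841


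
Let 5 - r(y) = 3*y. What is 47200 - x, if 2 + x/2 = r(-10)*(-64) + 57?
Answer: 51570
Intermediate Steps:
r(y) = 5 - 3*y
x = -4370 (x = -4 + 2*((5 - 3*(-10))*(-64) + 57) = -4 + 2*((5 + 30)*(-64) + 57) = -4 + 2*(35*(-64) + 57) = -4 + 2*(-2240 + 57) = -4 + 2*(-2183) = -4 - 4366 = -4370)
47200 - x = 47200 - 1*(-4370) = 47200 + 4370 = 51570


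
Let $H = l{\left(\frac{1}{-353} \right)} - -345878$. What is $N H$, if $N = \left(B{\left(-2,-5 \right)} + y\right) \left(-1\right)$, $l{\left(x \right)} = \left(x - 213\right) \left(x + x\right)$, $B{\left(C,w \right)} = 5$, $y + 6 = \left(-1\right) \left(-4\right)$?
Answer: $- \frac{129298986246}{124609} \approx -1.0376 \cdot 10^{6}$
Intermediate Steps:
$y = -2$ ($y = -6 - -4 = -6 + 4 = -2$)
$l{\left(x \right)} = 2 x \left(-213 + x\right)$ ($l{\left(x \right)} = \left(-213 + x\right) 2 x = 2 x \left(-213 + x\right)$)
$N = -3$ ($N = \left(5 - 2\right) \left(-1\right) = 3 \left(-1\right) = -3$)
$H = \frac{43099662082}{124609}$ ($H = \frac{2 \left(-213 + \frac{1}{-353}\right)}{-353} - -345878 = 2 \left(- \frac{1}{353}\right) \left(-213 - \frac{1}{353}\right) + 345878 = 2 \left(- \frac{1}{353}\right) \left(- \frac{75190}{353}\right) + 345878 = \frac{150380}{124609} + 345878 = \frac{43099662082}{124609} \approx 3.4588 \cdot 10^{5}$)
$N H = \left(-3\right) \frac{43099662082}{124609} = - \frac{129298986246}{124609}$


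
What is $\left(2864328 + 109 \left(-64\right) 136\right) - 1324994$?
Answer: $590598$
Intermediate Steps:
$\left(2864328 + 109 \left(-64\right) 136\right) - 1324994 = \left(2864328 - 948736\right) - 1324994 = 1915592 - 1324994 = 590598$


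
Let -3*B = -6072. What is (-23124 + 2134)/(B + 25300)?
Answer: -10495/13662 ≈ -0.76819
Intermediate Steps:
B = 2024 (B = -⅓*(-6072) = 2024)
(-23124 + 2134)/(B + 25300) = (-23124 + 2134)/(2024 + 25300) = -20990/27324 = -20990*1/27324 = -10495/13662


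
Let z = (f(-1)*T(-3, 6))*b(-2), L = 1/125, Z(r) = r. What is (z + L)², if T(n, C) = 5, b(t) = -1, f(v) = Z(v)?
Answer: 391876/15625 ≈ 25.080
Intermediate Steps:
f(v) = v
L = 1/125 ≈ 0.0080000
z = 5 (z = -1*5*(-1) = -5*(-1) = 5)
(z + L)² = (5 + 1/125)² = (626/125)² = 391876/15625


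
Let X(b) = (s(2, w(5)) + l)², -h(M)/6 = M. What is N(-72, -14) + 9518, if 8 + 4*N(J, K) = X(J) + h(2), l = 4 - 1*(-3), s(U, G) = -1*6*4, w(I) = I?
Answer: 38341/4 ≈ 9585.3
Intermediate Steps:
s(U, G) = -24 (s(U, G) = -6*4 = -24)
l = 7 (l = 4 + 3 = 7)
h(M) = -6*M
X(b) = 289 (X(b) = (-24 + 7)² = (-17)² = 289)
N(J, K) = 269/4 (N(J, K) = -2 + (289 - 6*2)/4 = -2 + (289 - 12)/4 = -2 + (¼)*277 = -2 + 277/4 = 269/4)
N(-72, -14) + 9518 = 269/4 + 9518 = 38341/4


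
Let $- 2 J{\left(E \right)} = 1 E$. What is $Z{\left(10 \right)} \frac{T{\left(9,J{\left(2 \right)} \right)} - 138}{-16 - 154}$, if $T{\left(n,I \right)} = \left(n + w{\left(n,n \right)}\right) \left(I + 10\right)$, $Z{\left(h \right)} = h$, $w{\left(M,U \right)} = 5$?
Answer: $\frac{12}{17} \approx 0.70588$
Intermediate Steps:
$J{\left(E \right)} = - \frac{E}{2}$ ($J{\left(E \right)} = - \frac{1 E}{2} = - \frac{E}{2}$)
$T{\left(n,I \right)} = \left(5 + n\right) \left(10 + I\right)$ ($T{\left(n,I \right)} = \left(n + 5\right) \left(I + 10\right) = \left(5 + n\right) \left(10 + I\right)$)
$Z{\left(10 \right)} \frac{T{\left(9,J{\left(2 \right)} \right)} - 138}{-16 - 154} = 10 \frac{\left(50 + 5 \left(\left(- \frac{1}{2}\right) 2\right) + 10 \cdot 9 + \left(- \frac{1}{2}\right) 2 \cdot 9\right) - 138}{-16 - 154} = 10 \frac{\left(50 + 5 \left(-1\right) + 90 - 9\right) - 138}{-170} = 10 \left(\left(50 - 5 + 90 - 9\right) - 138\right) \left(- \frac{1}{170}\right) = 10 \left(126 - 138\right) \left(- \frac{1}{170}\right) = 10 \left(\left(-12\right) \left(- \frac{1}{170}\right)\right) = 10 \cdot \frac{6}{85} = \frac{12}{17}$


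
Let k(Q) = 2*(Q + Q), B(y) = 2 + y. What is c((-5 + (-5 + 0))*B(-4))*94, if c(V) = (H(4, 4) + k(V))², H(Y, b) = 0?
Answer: 601600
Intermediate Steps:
k(Q) = 4*Q (k(Q) = 2*(2*Q) = 4*Q)
c(V) = 16*V² (c(V) = (0 + 4*V)² = (4*V)² = 16*V²)
c((-5 + (-5 + 0))*B(-4))*94 = (16*((-5 + (-5 + 0))*(2 - 4))²)*94 = (16*((-5 - 5)*(-2))²)*94 = (16*(-10*(-2))²)*94 = (16*20²)*94 = (16*400)*94 = 6400*94 = 601600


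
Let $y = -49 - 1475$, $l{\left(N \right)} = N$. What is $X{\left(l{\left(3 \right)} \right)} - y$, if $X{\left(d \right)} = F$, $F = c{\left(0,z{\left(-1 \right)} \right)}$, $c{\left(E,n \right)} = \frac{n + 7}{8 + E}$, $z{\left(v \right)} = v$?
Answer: $\frac{6099}{4} \approx 1524.8$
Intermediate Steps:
$c{\left(E,n \right)} = \frac{7 + n}{8 + E}$
$F = \frac{3}{4}$ ($F = \frac{7 - 1}{8 + 0} = \frac{1}{8} \cdot 6 = \frac{3}{4} \approx 0.75$)
$y = -1524$ ($y = -49 - 1475 = -1524$)
$X{\left(d \right)} = \frac{3}{4}$
$X{\left(l{\left(3 \right)} \right)} - y = \frac{3}{4} - -1524 = \frac{3}{4} + 1524 = \frac{6099}{4}$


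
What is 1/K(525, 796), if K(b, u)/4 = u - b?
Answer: 1/1084 ≈ 0.00092251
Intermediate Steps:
K(b, u) = -4*b + 4*u (K(b, u) = 4*(u - b) = -4*b + 4*u)
1/K(525, 796) = 1/(-4*525 + 4*796) = 1/(-2100 + 3184) = 1/1084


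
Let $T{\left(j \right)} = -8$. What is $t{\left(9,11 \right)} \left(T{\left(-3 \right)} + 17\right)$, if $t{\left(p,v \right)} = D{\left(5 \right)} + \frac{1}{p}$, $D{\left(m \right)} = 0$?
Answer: $1$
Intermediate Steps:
$t{\left(p,v \right)} = \frac{1}{p}$ ($t{\left(p,v \right)} = 0 + \frac{1}{p} = \frac{1}{p}$)
$t{\left(9,11 \right)} \left(T{\left(-3 \right)} + 17\right) = \frac{-8 + 17}{9} = \frac{1}{9} \cdot 9 = 1$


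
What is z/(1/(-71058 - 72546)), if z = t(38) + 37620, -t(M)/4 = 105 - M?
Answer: -5363896608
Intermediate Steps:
t(M) = -420 + 4*M (t(M) = -4*(105 - M) = -420 + 4*M)
z = 37352 (z = (-420 + 4*38) + 37620 = (-420 + 152) + 37620 = -268 + 37620 = 37352)
z/(1/(-71058 - 72546)) = 37352/(1/(-71058 - 72546)) = 37352/(1/(-143604)) = 37352/(-1/143604) = 37352*(-143604) = -5363896608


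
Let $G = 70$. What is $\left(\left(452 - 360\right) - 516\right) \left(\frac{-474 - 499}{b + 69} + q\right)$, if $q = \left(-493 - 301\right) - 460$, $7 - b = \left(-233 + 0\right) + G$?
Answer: $\frac{127487896}{239} \approx 5.3342 \cdot 10^{5}$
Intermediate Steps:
$b = 170$ ($b = 7 - \left(\left(-233 + 0\right) + 70\right) = 7 - \left(-233 + 70\right) = 7 - -163 = 7 + 163 = 170$)
$q = -1254$ ($q = -794 - 460 = -1254$)
$\left(\left(452 - 360\right) - 516\right) \left(\frac{-474 - 499}{b + 69} + q\right) = \left(\left(452 - 360\right) - 516\right) \left(\frac{-474 - 499}{170 + 69} - 1254\right) = \left(92 - 516\right) \left(- \frac{973}{239} - 1254\right) = - 424 \left(\left(-973\right) \frac{1}{239} - 1254\right) = - 424 \left(- \frac{973}{239} - 1254\right) = \left(-424\right) \left(- \frac{300679}{239}\right) = \frac{127487896}{239}$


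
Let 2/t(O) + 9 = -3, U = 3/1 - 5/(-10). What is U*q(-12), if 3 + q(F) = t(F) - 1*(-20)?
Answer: 707/12 ≈ 58.917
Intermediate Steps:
U = 7/2 (U = 3*1 - 5*(-⅒) = 3 + ½ = 7/2 ≈ 3.5000)
t(O) = -⅙ (t(O) = 2/(-9 - 3) = 2/(-12) = 2*(-1/12) = -⅙)
q(F) = 101/6 (q(F) = -3 + (-⅙ - 1*(-20)) = -3 + (-⅙ + 20) = -3 + 119/6 = 101/6)
U*q(-12) = (7/2)*(101/6) = 707/12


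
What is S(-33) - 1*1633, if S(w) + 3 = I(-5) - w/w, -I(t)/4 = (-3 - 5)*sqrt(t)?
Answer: -1637 + 32*I*sqrt(5) ≈ -1637.0 + 71.554*I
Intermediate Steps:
I(t) = 32*sqrt(t) (I(t) = -4*(-3 - 5)*sqrt(t) = -(-32)*sqrt(t) = 32*sqrt(t))
S(w) = -4 + 32*I*sqrt(5) (S(w) = -3 + (32*sqrt(-5) - w/w) = -3 + (32*(I*sqrt(5)) - 1*1) = -3 + (32*I*sqrt(5) - 1) = -3 + (-1 + 32*I*sqrt(5)) = -4 + 32*I*sqrt(5))
S(-33) - 1*1633 = (-4 + 32*I*sqrt(5)) - 1*1633 = (-4 + 32*I*sqrt(5)) - 1633 = -1637 + 32*I*sqrt(5)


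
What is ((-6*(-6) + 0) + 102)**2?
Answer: 19044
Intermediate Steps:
((-6*(-6) + 0) + 102)**2 = ((36 + 0) + 102)**2 = (36 + 102)**2 = 138**2 = 19044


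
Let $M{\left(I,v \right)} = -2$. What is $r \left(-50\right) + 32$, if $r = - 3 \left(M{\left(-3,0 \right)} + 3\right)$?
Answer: $182$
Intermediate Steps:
$r = -3$ ($r = - 3 \left(-2 + 3\right) = \left(-3\right) 1 = -3$)
$r \left(-50\right) + 32 = \left(-3\right) \left(-50\right) + 32 = 150 + 32 = 182$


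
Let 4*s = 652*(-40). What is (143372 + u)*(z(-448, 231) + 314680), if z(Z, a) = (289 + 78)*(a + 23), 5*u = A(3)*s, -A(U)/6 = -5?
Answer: 42524182296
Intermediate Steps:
A(U) = 30 (A(U) = -6*(-5) = 30)
s = -6520 (s = (652*(-40))/4 = (1/4)*(-26080) = -6520)
u = -39120 (u = (30*(-6520))/5 = (1/5)*(-195600) = -39120)
z(Z, a) = 8441 + 367*a (z(Z, a) = 367*(23 + a) = 8441 + 367*a)
(143372 + u)*(z(-448, 231) + 314680) = (143372 - 39120)*((8441 + 367*231) + 314680) = 104252*((8441 + 84777) + 314680) = 104252*(93218 + 314680) = 104252*407898 = 42524182296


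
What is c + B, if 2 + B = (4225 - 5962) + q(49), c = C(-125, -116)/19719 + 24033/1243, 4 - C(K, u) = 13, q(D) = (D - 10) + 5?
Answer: -4563529975/2723413 ≈ -1675.7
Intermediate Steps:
q(D) = -5 + D (q(D) = (-10 + D) + 5 = -5 + D)
C(K, u) = -9 (C(K, u) = 4 - 1*13 = 4 - 13 = -9)
c = 52655060/2723413 (c = -9/19719 + 24033/1243 = -9*1/19719 + 24033*(1/1243) = -1/2191 + 24033/1243 = 52655060/2723413 ≈ 19.334)
B = -1695 (B = -2 + ((4225 - 5962) + (-5 + 49)) = -2 + (-1737 + 44) = -2 - 1693 = -1695)
c + B = 52655060/2723413 - 1695 = -4563529975/2723413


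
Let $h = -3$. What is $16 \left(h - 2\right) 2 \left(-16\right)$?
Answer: $2560$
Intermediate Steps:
$16 \left(h - 2\right) 2 \left(-16\right) = 16 \left(-3 - 2\right) 2 \left(-16\right) = 16 \left(\left(-5\right) 2\right) \left(-16\right) = 16 \left(-10\right) \left(-16\right) = \left(-160\right) \left(-16\right) = 2560$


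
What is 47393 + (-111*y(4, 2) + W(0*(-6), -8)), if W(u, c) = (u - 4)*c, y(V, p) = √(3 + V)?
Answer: 47425 - 111*√7 ≈ 47131.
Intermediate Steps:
W(u, c) = c*(-4 + u) (W(u, c) = (-4 + u)*c = c*(-4 + u))
47393 + (-111*y(4, 2) + W(0*(-6), -8)) = 47393 + (-111*√(3 + 4) - 8*(-4 + 0*(-6))) = 47393 + (-111*√7 - 8*(-4 + 0)) = 47393 + (-111*√7 - 8*(-4)) = 47393 + (-111*√7 + 32) = 47393 + (32 - 111*√7) = 47425 - 111*√7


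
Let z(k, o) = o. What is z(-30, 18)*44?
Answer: 792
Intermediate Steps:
z(-30, 18)*44 = 18*44 = 792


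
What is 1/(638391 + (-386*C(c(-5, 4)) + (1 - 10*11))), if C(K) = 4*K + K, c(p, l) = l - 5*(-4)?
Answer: 1/591962 ≈ 1.6893e-6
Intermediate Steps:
c(p, l) = 20 + l (c(p, l) = l + 20 = 20 + l)
C(K) = 5*K
1/(638391 + (-386*C(c(-5, 4)) + (1 - 10*11))) = 1/(638391 + (-1930*(20 + 4) + (1 - 10*11))) = 1/(638391 + (-1930*24 + (1 - 110))) = 1/(638391 + (-386*120 - 109)) = 1/(638391 + (-46320 - 109)) = 1/(638391 - 46429) = 1/591962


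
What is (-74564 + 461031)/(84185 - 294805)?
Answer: -386467/210620 ≈ -1.8349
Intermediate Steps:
(-74564 + 461031)/(84185 - 294805) = 386467/(-210620) = 386467*(-1/210620) = -386467/210620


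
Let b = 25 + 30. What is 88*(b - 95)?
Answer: -3520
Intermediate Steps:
b = 55
88*(b - 95) = 88*(55 - 95) = 88*(-40) = -3520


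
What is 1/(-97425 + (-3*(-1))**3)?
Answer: -1/97398 ≈ -1.0267e-5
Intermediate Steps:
1/(-97425 + (-3*(-1))**3) = 1/(-97425 + 3**3) = 1/(-97425 + 27) = 1/(-97398) = -1/97398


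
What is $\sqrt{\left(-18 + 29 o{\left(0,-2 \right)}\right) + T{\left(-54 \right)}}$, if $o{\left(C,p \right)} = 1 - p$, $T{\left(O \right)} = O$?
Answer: $\sqrt{15} \approx 3.873$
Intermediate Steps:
$\sqrt{\left(-18 + 29 o{\left(0,-2 \right)}\right) + T{\left(-54 \right)}} = \sqrt{\left(-18 + 29 \left(1 - -2\right)\right) - 54} = \sqrt{\left(-18 + 29 \left(1 + 2\right)\right) - 54} = \sqrt{\left(-18 + 29 \cdot 3\right) - 54} = \sqrt{\left(-18 + 87\right) - 54} = \sqrt{69 - 54} = \sqrt{15}$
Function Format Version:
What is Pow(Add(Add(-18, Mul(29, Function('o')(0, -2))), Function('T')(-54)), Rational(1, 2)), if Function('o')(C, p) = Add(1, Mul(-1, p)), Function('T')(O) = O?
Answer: Pow(15, Rational(1, 2)) ≈ 3.8730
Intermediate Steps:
Pow(Add(Add(-18, Mul(29, Function('o')(0, -2))), Function('T')(-54)), Rational(1, 2)) = Pow(Add(Add(-18, Mul(29, Add(1, Mul(-1, -2)))), -54), Rational(1, 2)) = Pow(Add(Add(-18, Mul(29, Add(1, 2))), -54), Rational(1, 2)) = Pow(Add(Add(-18, Mul(29, 3)), -54), Rational(1, 2)) = Pow(Add(Add(-18, 87), -54), Rational(1, 2)) = Pow(Add(69, -54), Rational(1, 2)) = Pow(15, Rational(1, 2))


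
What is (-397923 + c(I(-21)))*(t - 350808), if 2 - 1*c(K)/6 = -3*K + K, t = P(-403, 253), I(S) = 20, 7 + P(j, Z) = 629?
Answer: 139258816806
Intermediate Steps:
P(j, Z) = 622 (P(j, Z) = -7 + 629 = 622)
t = 622
c(K) = 12 + 12*K (c(K) = 12 - 6*(-3*K + K) = 12 - (-12)*K = 12 + 12*K)
(-397923 + c(I(-21)))*(t - 350808) = (-397923 + (12 + 12*20))*(622 - 350808) = (-397923 + (12 + 240))*(-350186) = (-397923 + 252)*(-350186) = -397671*(-350186) = 139258816806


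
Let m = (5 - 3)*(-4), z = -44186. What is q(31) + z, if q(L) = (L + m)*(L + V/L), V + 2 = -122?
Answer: -43565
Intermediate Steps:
m = -8 (m = 2*(-4) = -8)
V = -124 (V = -2 - 122 = -124)
q(L) = (-8 + L)*(L - 124/L) (q(L) = (L - 8)*(L - 124/L) = (-8 + L)*(L - 124/L))
q(31) + z = (-124 + 31² - 8*31 + 992/31) - 44186 = (-124 + 961 - 248 + 992*(1/31)) - 44186 = (-124 + 961 - 248 + 32) - 44186 = 621 - 44186 = -43565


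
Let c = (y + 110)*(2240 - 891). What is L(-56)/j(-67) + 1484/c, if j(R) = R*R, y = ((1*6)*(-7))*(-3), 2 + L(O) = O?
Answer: -2950859/357283999 ≈ -0.0082591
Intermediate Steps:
L(O) = -2 + O
y = 126 (y = (6*(-7))*(-3) = -42*(-3) = 126)
j(R) = R²
c = 318364 (c = (126 + 110)*(2240 - 891) = 236*1349 = 318364)
L(-56)/j(-67) + 1484/c = (-2 - 56)/((-67)²) + 1484/318364 = -58/4489 + 1484*(1/318364) = -58*1/4489 + 371/79591 = -58/4489 + 371/79591 = -2950859/357283999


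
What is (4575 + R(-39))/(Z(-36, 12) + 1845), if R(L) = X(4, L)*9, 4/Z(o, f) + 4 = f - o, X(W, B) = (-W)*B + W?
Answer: 66165/20296 ≈ 3.2600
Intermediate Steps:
X(W, B) = W - B*W (X(W, B) = -B*W + W = W - B*W)
Z(o, f) = 4/(-4 + f - o) (Z(o, f) = 4/(-4 + (f - o)) = 4/(-4 + f - o))
R(L) = 36 - 36*L (R(L) = (4*(1 - L))*9 = (4 - 4*L)*9 = 36 - 36*L)
(4575 + R(-39))/(Z(-36, 12) + 1845) = (4575 + (36 - 36*(-39)))/(4/(-4 + 12 - 1*(-36)) + 1845) = (4575 + (36 + 1404))/(4/(-4 + 12 + 36) + 1845) = (4575 + 1440)/(4/44 + 1845) = 6015/(4*(1/44) + 1845) = 6015/(1/11 + 1845) = 6015/(20296/11) = 6015*(11/20296) = 66165/20296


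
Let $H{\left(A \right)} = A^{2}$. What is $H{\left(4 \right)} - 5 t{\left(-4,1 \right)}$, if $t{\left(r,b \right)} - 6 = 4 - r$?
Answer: $-54$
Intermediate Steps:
$t{\left(r,b \right)} = 10 - r$ ($t{\left(r,b \right)} = 6 - \left(-4 + r\right) = 10 - r$)
$H{\left(4 \right)} - 5 t{\left(-4,1 \right)} = 4^{2} - 5 \left(10 - -4\right) = 16 - 5 \left(10 + 4\right) = 16 - 70 = -54$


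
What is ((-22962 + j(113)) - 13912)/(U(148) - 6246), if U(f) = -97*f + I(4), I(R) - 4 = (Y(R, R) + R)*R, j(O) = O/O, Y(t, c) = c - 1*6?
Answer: 36873/20590 ≈ 1.7908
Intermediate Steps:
Y(t, c) = -6 + c (Y(t, c) = c - 6 = -6 + c)
j(O) = 1
I(R) = 4 + R*(-6 + 2*R) (I(R) = 4 + ((-6 + R) + R)*R = 4 + (-6 + 2*R)*R = 4 + R*(-6 + 2*R))
U(f) = 12 - 97*f (U(f) = -97*f + (4 + 4² + 4*(-6 + 4)) = -97*f + (4 + 16 + 4*(-2)) = -97*f + (4 + 16 - 8) = -97*f + 12 = 12 - 97*f)
((-22962 + j(113)) - 13912)/(U(148) - 6246) = ((-22962 + 1) - 13912)/((12 - 97*148) - 6246) = (-22961 - 13912)/((12 - 14356) - 6246) = -36873/(-14344 - 6246) = -36873/(-20590) = -36873*(-1/20590) = 36873/20590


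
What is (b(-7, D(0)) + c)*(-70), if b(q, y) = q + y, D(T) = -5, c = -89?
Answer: 7070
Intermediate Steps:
(b(-7, D(0)) + c)*(-70) = ((-7 - 5) - 89)*(-70) = (-12 - 89)*(-70) = -101*(-70) = 7070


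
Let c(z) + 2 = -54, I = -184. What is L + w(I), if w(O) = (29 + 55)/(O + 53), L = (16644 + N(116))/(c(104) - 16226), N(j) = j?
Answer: -1781624/1066471 ≈ -1.6706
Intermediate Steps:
c(z) = -56 (c(z) = -2 - 54 = -56)
L = -8380/8141 (L = (16644 + 116)/(-56 - 16226) = 16760/(-16282) = 16760*(-1/16282) = -8380/8141 ≈ -1.0294)
w(O) = 84/(53 + O)
L + w(I) = -8380/8141 + 84/(53 - 184) = -8380/8141 + 84/(-131) = -8380/8141 + 84*(-1/131) = -8380/8141 - 84/131 = -1781624/1066471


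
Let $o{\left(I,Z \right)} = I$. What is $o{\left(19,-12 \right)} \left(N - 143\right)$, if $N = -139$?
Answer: $-5358$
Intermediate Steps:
$o{\left(19,-12 \right)} \left(N - 143\right) = 19 \left(-139 - 143\right) = 19 \left(-282\right) = -5358$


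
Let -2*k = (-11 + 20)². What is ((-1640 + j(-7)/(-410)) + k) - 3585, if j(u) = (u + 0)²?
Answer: -1079452/205 ≈ -5265.6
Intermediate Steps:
j(u) = u²
k = -81/2 (k = -(-11 + 20)²/2 = -½*9² = -½*81 = -81/2 ≈ -40.500)
((-1640 + j(-7)/(-410)) + k) - 3585 = ((-1640 + (-7)²/(-410)) - 81/2) - 3585 = ((-1640 + 49*(-1/410)) - 81/2) - 3585 = ((-1640 - 49/410) - 81/2) - 3585 = (-672449/410 - 81/2) - 3585 = -344527/205 - 3585 = -1079452/205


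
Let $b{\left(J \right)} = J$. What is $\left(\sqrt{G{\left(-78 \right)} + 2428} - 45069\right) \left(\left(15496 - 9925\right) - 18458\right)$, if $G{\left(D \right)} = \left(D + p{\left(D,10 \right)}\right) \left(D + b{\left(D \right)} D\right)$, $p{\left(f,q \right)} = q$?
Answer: $580804203 - 25774 i \sqrt{101495} \approx 5.808 \cdot 10^{8} - 8.2112 \cdot 10^{6} i$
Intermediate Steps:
$G{\left(D \right)} = \left(10 + D\right) \left(D + D^{2}\right)$ ($G{\left(D \right)} = \left(D + 10\right) \left(D + D D\right) = \left(10 + D\right) \left(D + D^{2}\right)$)
$\left(\sqrt{G{\left(-78 \right)} + 2428} - 45069\right) \left(\left(15496 - 9925\right) - 18458\right) = \left(\sqrt{- 78 \left(10 + \left(-78\right)^{2} + 11 \left(-78\right)\right) + 2428} - 45069\right) \left(\left(15496 - 9925\right) - 18458\right) = \left(\sqrt{- 78 \left(10 + 6084 - 858\right) + 2428} - 45069\right) \left(\left(15496 - 9925\right) - 18458\right) = \left(\sqrt{\left(-78\right) 5236 + 2428} - 45069\right) \left(5571 - 18458\right) = \left(\sqrt{-408408 + 2428} - 45069\right) \left(-12887\right) = \left(\sqrt{-405980} - 45069\right) \left(-12887\right) = \left(2 i \sqrt{101495} - 45069\right) \left(-12887\right) = \left(-45069 + 2 i \sqrt{101495}\right) \left(-12887\right) = 580804203 - 25774 i \sqrt{101495}$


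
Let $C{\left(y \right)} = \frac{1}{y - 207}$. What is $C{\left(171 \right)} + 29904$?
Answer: $\frac{1076543}{36} \approx 29904.0$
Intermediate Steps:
$C{\left(y \right)} = \frac{1}{-207 + y}$
$C{\left(171 \right)} + 29904 = \frac{1}{-207 + 171} + 29904 = \frac{1}{-36} + 29904 = - \frac{1}{36} + 29904 = \frac{1076543}{36}$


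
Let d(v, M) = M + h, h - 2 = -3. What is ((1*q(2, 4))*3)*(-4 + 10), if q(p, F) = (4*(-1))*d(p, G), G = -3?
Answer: 288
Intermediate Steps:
h = -1 (h = 2 - 3 = -1)
d(v, M) = -1 + M (d(v, M) = M - 1 = -1 + M)
q(p, F) = 16 (q(p, F) = (4*(-1))*(-1 - 3) = -4*(-4) = 16)
((1*q(2, 4))*3)*(-4 + 10) = ((1*16)*3)*(-4 + 10) = (16*3)*6 = 48*6 = 288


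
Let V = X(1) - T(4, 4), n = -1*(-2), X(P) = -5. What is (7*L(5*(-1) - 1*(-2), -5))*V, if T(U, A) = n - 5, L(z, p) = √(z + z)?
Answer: -14*I*√6 ≈ -34.293*I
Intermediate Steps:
n = 2
L(z, p) = √2*√z (L(z, p) = √(2*z) = √2*√z)
T(U, A) = -3 (T(U, A) = 2 - 5 = -3)
V = -2 (V = -5 - 1*(-3) = -5 + 3 = -2)
(7*L(5*(-1) - 1*(-2), -5))*V = (7*(√2*√(5*(-1) - 1*(-2))))*(-2) = (7*(√2*√(-5 + 2)))*(-2) = (7*(√2*√(-3)))*(-2) = (7*(√2*(I*√3)))*(-2) = (7*(I*√6))*(-2) = (7*I*√6)*(-2) = -14*I*√6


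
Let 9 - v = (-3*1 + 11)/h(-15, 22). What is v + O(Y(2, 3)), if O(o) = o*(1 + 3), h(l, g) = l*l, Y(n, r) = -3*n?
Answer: -3383/225 ≈ -15.036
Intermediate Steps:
h(l, g) = l²
O(o) = 4*o (O(o) = o*4 = 4*o)
v = 2017/225 (v = 9 - (-3*1 + 11)/((-15)²) = 9 - (-3 + 11)/225 = 9 - 8/225 = 2017/225 ≈ 8.9644)
v + O(Y(2, 3)) = 2017/225 + 4*(-3*2) = 2017/225 + 4*(-6) = 2017/225 - 24 = -3383/225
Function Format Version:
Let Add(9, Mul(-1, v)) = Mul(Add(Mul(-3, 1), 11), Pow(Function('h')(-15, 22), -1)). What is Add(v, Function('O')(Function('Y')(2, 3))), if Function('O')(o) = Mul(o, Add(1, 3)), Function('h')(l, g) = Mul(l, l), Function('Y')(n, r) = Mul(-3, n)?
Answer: Rational(-3383, 225) ≈ -15.036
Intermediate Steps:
Function('h')(l, g) = Pow(l, 2)
Function('O')(o) = Mul(4, o) (Function('O')(o) = Mul(o, 4) = Mul(4, o))
v = Rational(2017, 225) (v = Add(9, Mul(-1, Mul(Add(Mul(-3, 1), 11), Pow(Pow(-15, 2), -1)))) = Add(9, Mul(-1, Mul(Add(-3, 11), Pow(225, -1)))) = Add(9, Mul(-1, Mul(8, Rational(1, 225)))) = Add(9, Mul(-1, Rational(8, 225))) = Add(9, Rational(-8, 225)) = Rational(2017, 225) ≈ 8.9644)
Add(v, Function('O')(Function('Y')(2, 3))) = Add(Rational(2017, 225), Mul(4, Mul(-3, 2))) = Add(Rational(2017, 225), Mul(4, -6)) = Add(Rational(2017, 225), -24) = Rational(-3383, 225)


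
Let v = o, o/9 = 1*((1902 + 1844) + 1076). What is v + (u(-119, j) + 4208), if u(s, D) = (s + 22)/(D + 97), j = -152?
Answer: 2618427/55 ≈ 47608.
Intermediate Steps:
u(s, D) = (22 + s)/(97 + D)
o = 43398 (o = 9*(1*((1902 + 1844) + 1076)) = 9*(1*(3746 + 1076)) = 9*(1*4822) = 9*4822 = 43398)
v = 43398
v + (u(-119, j) + 4208) = 43398 + ((22 - 119)/(97 - 152) + 4208) = 43398 + (-97/(-55) + 4208) = 43398 + (-1/55*(-97) + 4208) = 43398 + (97/55 + 4208) = 43398 + 231537/55 = 2618427/55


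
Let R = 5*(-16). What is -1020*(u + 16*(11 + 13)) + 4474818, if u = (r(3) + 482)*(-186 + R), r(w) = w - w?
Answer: 134859378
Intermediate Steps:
r(w) = 0
R = -80
u = -128212 (u = (0 + 482)*(-186 - 80) = 482*(-266) = -128212)
-1020*(u + 16*(11 + 13)) + 4474818 = -1020*(-128212 + 16*(11 + 13)) + 4474818 = -1020*(-128212 + 16*24) + 4474818 = -1020*(-128212 + 384) + 4474818 = -1020*(-127828) + 4474818 = 130384560 + 4474818 = 134859378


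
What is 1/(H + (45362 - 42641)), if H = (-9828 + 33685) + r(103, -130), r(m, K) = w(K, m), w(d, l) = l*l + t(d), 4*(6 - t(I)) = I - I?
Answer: 1/37193 ≈ 2.6887e-5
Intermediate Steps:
t(I) = 6 (t(I) = 6 - (I - I)/4 = 6 - ¼*0 = 6 + 0 = 6)
w(d, l) = 6 + l² (w(d, l) = l*l + 6 = l² + 6 = 6 + l²)
r(m, K) = 6 + m²
H = 34472 (H = (-9828 + 33685) + (6 + 103²) = 23857 + (6 + 10609) = 23857 + 10615 = 34472)
1/(H + (45362 - 42641)) = 1/(34472 + (45362 - 42641)) = 1/(34472 + 2721) = 1/37193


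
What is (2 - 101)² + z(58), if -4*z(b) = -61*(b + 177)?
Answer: 53539/4 ≈ 13385.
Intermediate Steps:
z(b) = 10797/4 + 61*b/4 (z(b) = -(-61)*(b + 177)/4 = -(-61)*(177 + b)/4 = -(-10797 - 61*b)/4 = 10797/4 + 61*b/4)
(2 - 101)² + z(58) = (2 - 101)² + (10797/4 + (61/4)*58) = (-99)² + (10797/4 + 1769/2) = 9801 + 14335/4 = 53539/4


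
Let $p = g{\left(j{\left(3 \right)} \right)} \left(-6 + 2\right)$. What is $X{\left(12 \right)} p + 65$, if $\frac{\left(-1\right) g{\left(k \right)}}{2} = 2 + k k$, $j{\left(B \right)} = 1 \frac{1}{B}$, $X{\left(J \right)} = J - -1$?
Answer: $\frac{2561}{9} \approx 284.56$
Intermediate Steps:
$X{\left(J \right)} = 1 + J$ ($X{\left(J \right)} = J + 1 = 1 + J$)
$j{\left(B \right)} = \frac{1}{B}$
$g{\left(k \right)} = -4 - 2 k^{2}$ ($g{\left(k \right)} = - 2 \left(2 + k k\right) = - 2 \left(2 + k^{2}\right) = -4 - 2 k^{2}$)
$p = \frac{152}{9}$ ($p = \left(-4 - 2 \left(\frac{1}{3}\right)^{2}\right) \left(-6 + 2\right) = \left(-4 - \frac{2}{9}\right) \left(-4\right) = \left(- \frac{38}{9}\right) \left(-4\right) = \frac{152}{9} \approx 16.889$)
$X{\left(12 \right)} p + 65 = \left(1 + 12\right) \frac{152}{9} + 65 = 13 \cdot \frac{152}{9} + 65 = \frac{1976}{9} + 65 = \frac{2561}{9}$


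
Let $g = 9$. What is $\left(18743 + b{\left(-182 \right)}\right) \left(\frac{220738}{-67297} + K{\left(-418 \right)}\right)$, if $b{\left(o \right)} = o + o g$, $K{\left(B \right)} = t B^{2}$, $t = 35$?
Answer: $\frac{6964555985340366}{67297} \approx 1.0349 \cdot 10^{11}$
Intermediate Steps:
$K{\left(B \right)} = 35 B^{2}$
$b{\left(o \right)} = 10 o$ ($b{\left(o \right)} = o + o 9 = o + 9 o = 10 o$)
$\left(18743 + b{\left(-182 \right)}\right) \left(\frac{220738}{-67297} + K{\left(-418 \right)}\right) = \left(18743 + 10 \left(-182\right)\right) \left(\frac{220738}{-67297} + 35 \left(-418\right)^{2}\right) = \left(18743 - 1820\right) \left(220738 \left(- \frac{1}{67297}\right) + 35 \cdot 174724\right) = 16923 \left(- \frac{220738}{67297} + 6115340\right) = 16923 \cdot \frac{411543815242}{67297} = \frac{6964555985340366}{67297}$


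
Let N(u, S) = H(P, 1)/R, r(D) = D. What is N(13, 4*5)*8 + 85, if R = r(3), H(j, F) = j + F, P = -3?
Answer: 239/3 ≈ 79.667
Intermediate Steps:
H(j, F) = F + j
R = 3
N(u, S) = -⅔ (N(u, S) = (1 - 3)/3 = -2*⅓ = -⅔)
N(13, 4*5)*8 + 85 = -⅔*8 + 85 = -16/3 + 85 = 239/3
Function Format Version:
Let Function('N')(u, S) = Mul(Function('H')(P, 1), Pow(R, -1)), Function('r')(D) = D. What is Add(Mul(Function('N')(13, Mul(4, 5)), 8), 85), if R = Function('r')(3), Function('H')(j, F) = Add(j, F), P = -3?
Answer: Rational(239, 3) ≈ 79.667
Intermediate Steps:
Function('H')(j, F) = Add(F, j)
R = 3
Function('N')(u, S) = Rational(-2, 3) (Function('N')(u, S) = Mul(Add(1, -3), Pow(3, -1)) = Mul(-2, Rational(1, 3)) = Rational(-2, 3))
Add(Mul(Function('N')(13, Mul(4, 5)), 8), 85) = Add(Mul(Rational(-2, 3), 8), 85) = Add(Rational(-16, 3), 85) = Rational(239, 3)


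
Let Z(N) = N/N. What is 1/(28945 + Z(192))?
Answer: 1/28946 ≈ 3.4547e-5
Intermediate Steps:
Z(N) = 1
1/(28945 + Z(192)) = 1/(28945 + 1) = 1/28946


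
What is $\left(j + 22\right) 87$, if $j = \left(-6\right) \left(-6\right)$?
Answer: $5046$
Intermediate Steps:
$j = 36$
$\left(j + 22\right) 87 = \left(36 + 22\right) 87 = 58 \cdot 87 = 5046$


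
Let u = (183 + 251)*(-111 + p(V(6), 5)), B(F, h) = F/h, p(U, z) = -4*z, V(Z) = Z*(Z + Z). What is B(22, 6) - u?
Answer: 170573/3 ≈ 56858.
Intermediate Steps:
V(Z) = 2*Z² (V(Z) = Z*(2*Z) = 2*Z²)
u = -56854 (u = (183 + 251)*(-111 - 4*5) = 434*(-111 - 20) = 434*(-131) = -56854)
B(22, 6) - u = 22/6 - 1*(-56854) = 22*(⅙) + 56854 = 11/3 + 56854 = 170573/3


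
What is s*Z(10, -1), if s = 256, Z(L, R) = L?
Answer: 2560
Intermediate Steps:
s*Z(10, -1) = 256*10 = 2560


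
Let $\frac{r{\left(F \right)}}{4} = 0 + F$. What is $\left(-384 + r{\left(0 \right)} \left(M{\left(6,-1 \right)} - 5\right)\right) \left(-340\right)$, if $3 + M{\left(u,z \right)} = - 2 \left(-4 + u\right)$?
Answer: $130560$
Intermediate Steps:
$M{\left(u,z \right)} = 5 - 2 u$ ($M{\left(u,z \right)} = -3 - 2 \left(-4 + u\right) = -3 - \left(-8 + 2 u\right) = 5 - 2 u$)
$r{\left(F \right)} = 4 F$ ($r{\left(F \right)} = 4 \left(0 + F\right) = 4 F$)
$\left(-384 + r{\left(0 \right)} \left(M{\left(6,-1 \right)} - 5\right)\right) \left(-340\right) = \left(-384 + 4 \cdot 0 \left(\left(5 - 12\right) - 5\right)\right) \left(-340\right) = \left(-384 + 0 \left(\left(5 - 12\right) - 5\right)\right) \left(-340\right) = \left(-384 + 0 \left(-7 - 5\right)\right) \left(-340\right) = \left(-384 + 0 \left(-12\right)\right) \left(-340\right) = \left(-384 + 0\right) \left(-340\right) = \left(-384\right) \left(-340\right) = 130560$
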